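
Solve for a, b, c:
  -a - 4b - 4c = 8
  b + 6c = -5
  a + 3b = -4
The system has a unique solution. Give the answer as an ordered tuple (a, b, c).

(2, -2, -1/2)

Form the augmented matrix and row-reduce:
  [ -1  -4  -4  |   8 ]
  [  0   1   6  |  -5 ]
  [  1   3   0  |  -4 ]
r1 -> -1·r1
  [ 1  4  4  |  -8 ]
  [ 0  1  6  |  -5 ]
  [ 1  3  0  |  -4 ]
r3 -> r3 − r1
  [ 1   4   4  |  -8 ]
  [ 0   1   6  |  -5 ]
  [ 0  -1  -4  |   4 ]
r3 -> r3 + r2
  [ 1  4  4  |  -8 ]
  [ 0  1  6  |  -5 ]
  [ 0  0  2  |  -1 ]
r3 -> 1/2·r3
  [ 1  4  4  |    -8 ]
  [ 0  1  6  |    -5 ]
  [ 0  0  1  |  -1/2 ]
r2 -> r2 − 6·r3
  [ 1  4  4  |    -8 ]
  [ 0  1  0  |    -2 ]
  [ 0  0  1  |  -1/2 ]
r1 -> r1 − 4·r3
  [ 1  4  0  |    -6 ]
  [ 0  1  0  |    -2 ]
  [ 0  0  1  |  -1/2 ]
r1 -> r1 − 4·r2
  [ 1  0  0  |     2 ]
  [ 0  1  0  |    -2 ]
  [ 0  0  1  |  -1/2 ]
Reading off the last column: a = 2, b = -2, c = -1/2.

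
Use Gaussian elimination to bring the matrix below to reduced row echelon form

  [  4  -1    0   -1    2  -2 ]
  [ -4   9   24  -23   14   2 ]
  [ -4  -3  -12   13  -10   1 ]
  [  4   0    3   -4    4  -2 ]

Multiply ρ1 by 1/4.
  [  1  -1/4    0  -1/4  1/2  -1/2 ]
  [ -4     9   24   -23   14     2 ]
  [ -4    -3  -12    13  -10     1 ]
  [  4     0    3    -4    4    -2 ]
Add 4 times ρ1 to ρ2.
  [  1  -1/4    0  -1/4  1/2  -1/2 ]
  [  0     8   24   -24   16     0 ]
  [ -4    -3  -12    13  -10     1 ]
  [  4     0    3    -4    4    -2 ]
Add 4 times ρ1 to ρ3.
  [ 1  -1/4    0  -1/4  1/2  -1/2 ]
  [ 0     8   24   -24   16     0 ]
  [ 0    -4  -12    12   -8    -1 ]
  [ 4     0    3    -4    4    -2 ]
Subtract 4 times ρ1 from ρ4.
  [ 1  -1/4    0  -1/4  1/2  -1/2 ]
  [ 0     8   24   -24   16     0 ]
  [ 0    -4  -12    12   -8    -1 ]
  [ 0     1    3    -3    2     0 ]
Multiply ρ2 by 1/8.
  [ 1  -1/4    0  -1/4  1/2  -1/2 ]
  [ 0     1    3    -3    2     0 ]
  [ 0    -4  -12    12   -8    -1 ]
  [ 0     1    3    -3    2     0 ]
Add 4 times ρ2 to ρ3.
  [ 1  -1/4  0  -1/4  1/2  -1/2 ]
  [ 0     1  3    -3    2     0 ]
  [ 0     0  0     0    0    -1 ]
  [ 0     1  3    -3    2     0 ]
Subtract ρ2 from ρ4.
  [ 1  -1/4  0  -1/4  1/2  -1/2 ]
  [ 0     1  3    -3    2     0 ]
  [ 0     0  0     0    0    -1 ]
  [ 0     0  0     0    0     0 ]
Multiply ρ3 by -1.
  [ 1  -1/4  0  -1/4  1/2  -1/2 ]
  [ 0     1  3    -3    2     0 ]
  [ 0     0  0     0    0     1 ]
  [ 0     0  0     0    0     0 ]
Add 1/2 times ρ3 to ρ1.
  [ 1  -1/4  0  -1/4  1/2  0 ]
  [ 0     1  3    -3    2  0 ]
  [ 0     0  0     0    0  1 ]
  [ 0     0  0     0    0  0 ]
Add 1/4 times ρ2 to ρ1.
  [ 1  0  3/4  -1  1  0 ]
  [ 0  1    3  -3  2  0 ]
  [ 0  0    0   0  0  1 ]
  [ 0  0    0   0  0  0 ]

[[1, 0, 3/4, -1, 1, 0], [0, 1, 3, -3, 2, 0], [0, 0, 0, 0, 0, 1], [0, 0, 0, 0, 0, 0]]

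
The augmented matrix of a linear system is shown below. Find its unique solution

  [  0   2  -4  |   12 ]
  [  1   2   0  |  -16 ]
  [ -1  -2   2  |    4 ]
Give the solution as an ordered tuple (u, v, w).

R1 ↔ R2
  [  1   2   0  |  -16 ]
  [  0   2  -4  |   12 ]
  [ -1  -2   2  |    4 ]
R3 -> R3 + R1
  [ 1  2   0  |  -16 ]
  [ 0  2  -4  |   12 ]
  [ 0  0   2  |  -12 ]
R2 -> 1/2·R2
  [ 1  2   0  |  -16 ]
  [ 0  1  -2  |    6 ]
  [ 0  0   2  |  -12 ]
R3 -> 1/2·R3
  [ 1  2   0  |  -16 ]
  [ 0  1  -2  |    6 ]
  [ 0  0   1  |   -6 ]
R2 -> R2 + 2·R3
  [ 1  2  0  |  -16 ]
  [ 0  1  0  |   -6 ]
  [ 0  0  1  |   -6 ]
R1 -> R1 − 2·R2
  [ 1  0  0  |  -4 ]
  [ 0  1  0  |  -6 ]
  [ 0  0  1  |  -6 ]
Reading off the last column: u = -4, v = -6, w = -6.

(-4, -6, -6)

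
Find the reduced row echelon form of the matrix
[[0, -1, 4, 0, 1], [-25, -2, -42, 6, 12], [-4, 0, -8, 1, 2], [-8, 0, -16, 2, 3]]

[[1, 0, 2, 0, 0], [0, 1, -4, 0, 0], [0, 0, 0, 1, 0], [0, 0, 0, 0, 1]]

Swap R1 and R2.
  [ -25  -2  -42  6  12 ]
  [   0  -1    4  0   1 ]
  [  -4   0   -8  1   2 ]
  [  -8   0  -16  2   3 ]
Multiply R1 by -1/25.
  [  1  2/25  42/25  -6/25  -12/25 ]
  [  0    -1      4      0       1 ]
  [ -4     0     -8      1       2 ]
  [ -8     0    -16      2       3 ]
Add 4 times R1 to R3.
  [  1  2/25   42/25  -6/25  -12/25 ]
  [  0    -1       4      0       1 ]
  [  0  8/25  -32/25   1/25    2/25 ]
  [ -8     0     -16      2       3 ]
Add 8 times R1 to R4.
  [ 1   2/25   42/25  -6/25  -12/25 ]
  [ 0     -1       4      0       1 ]
  [ 0   8/25  -32/25   1/25    2/25 ]
  [ 0  16/25  -64/25   2/25  -21/25 ]
Multiply R2 by -1.
  [ 1   2/25   42/25  -6/25  -12/25 ]
  [ 0      1      -4      0      -1 ]
  [ 0   8/25  -32/25   1/25    2/25 ]
  [ 0  16/25  -64/25   2/25  -21/25 ]
Subtract 8/25 times R2 from R3.
  [ 1   2/25   42/25  -6/25  -12/25 ]
  [ 0      1      -4      0      -1 ]
  [ 0      0       0   1/25     2/5 ]
  [ 0  16/25  -64/25   2/25  -21/25 ]
Subtract 16/25 times R2 from R4.
  [ 1  2/25  42/25  -6/25  -12/25 ]
  [ 0     1     -4      0      -1 ]
  [ 0     0      0   1/25     2/5 ]
  [ 0     0      0   2/25    -1/5 ]
Multiply R3 by 25.
  [ 1  2/25  42/25  -6/25  -12/25 ]
  [ 0     1     -4      0      -1 ]
  [ 0     0      0      1      10 ]
  [ 0     0      0   2/25    -1/5 ]
Subtract 2/25 times R3 from R4.
  [ 1  2/25  42/25  -6/25  -12/25 ]
  [ 0     1     -4      0      -1 ]
  [ 0     0      0      1      10 ]
  [ 0     0      0      0      -1 ]
Multiply R4 by -1.
  [ 1  2/25  42/25  -6/25  -12/25 ]
  [ 0     1     -4      0      -1 ]
  [ 0     0      0      1      10 ]
  [ 0     0      0      0       1 ]
Subtract 10 times R4 from R3.
  [ 1  2/25  42/25  -6/25  -12/25 ]
  [ 0     1     -4      0      -1 ]
  [ 0     0      0      1       0 ]
  [ 0     0      0      0       1 ]
Add R4 to R2.
  [ 1  2/25  42/25  -6/25  -12/25 ]
  [ 0     1     -4      0       0 ]
  [ 0     0      0      1       0 ]
  [ 0     0      0      0       1 ]
Add 12/25 times R4 to R1.
  [ 1  2/25  42/25  -6/25  0 ]
  [ 0     1     -4      0  0 ]
  [ 0     0      0      1  0 ]
  [ 0     0      0      0  1 ]
Add 6/25 times R3 to R1.
  [ 1  2/25  42/25  0  0 ]
  [ 0     1     -4  0  0 ]
  [ 0     0      0  1  0 ]
  [ 0     0      0  0  1 ]
Subtract 2/25 times R2 from R1.
  [ 1  0   2  0  0 ]
  [ 0  1  -4  0  0 ]
  [ 0  0   0  1  0 ]
  [ 0  0   0  0  1 ]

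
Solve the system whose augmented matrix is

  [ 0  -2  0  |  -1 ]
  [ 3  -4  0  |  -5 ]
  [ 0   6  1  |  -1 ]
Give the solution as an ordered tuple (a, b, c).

(-1, 1/2, -4)

ρ1 <=> ρ2
  [ 3  -4  0  |  -5 ]
  [ 0  -2  0  |  -1 ]
  [ 0   6  1  |  -1 ]
ρ1 -> 1/3·ρ1
  [ 1  -4/3  0  |  -5/3 ]
  [ 0    -2  0  |    -1 ]
  [ 0     6  1  |    -1 ]
ρ2 -> -1/2·ρ2
  [ 1  -4/3  0  |  -5/3 ]
  [ 0     1  0  |   1/2 ]
  [ 0     6  1  |    -1 ]
ρ3 -> ρ3 − 6·ρ2
  [ 1  -4/3  0  |  -5/3 ]
  [ 0     1  0  |   1/2 ]
  [ 0     0  1  |    -4 ]
ρ1 -> ρ1 + 4/3·ρ2
  [ 1  0  0  |   -1 ]
  [ 0  1  0  |  1/2 ]
  [ 0  0  1  |   -4 ]
Reading off the last column: a = -1, b = 1/2, c = -4.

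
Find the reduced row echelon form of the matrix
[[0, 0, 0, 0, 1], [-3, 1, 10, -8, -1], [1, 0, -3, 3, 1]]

r1 <-> r2
r1 -> -1/3·r1
r3 -> r3 − r1
r2 <-> r3
r2 -> 3·r2
r2 -> r2 − 2·r3
r1 -> r1 − 1/3·r3
r1 -> r1 + 1/3·r2

[[1, 0, -3, 3, 0], [0, 1, 1, 1, 0], [0, 0, 0, 0, 1]]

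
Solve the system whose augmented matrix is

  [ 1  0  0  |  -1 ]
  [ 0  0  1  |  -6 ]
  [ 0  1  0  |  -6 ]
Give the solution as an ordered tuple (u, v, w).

(-1, -6, -6)

ρ2 <-> ρ3
  [ 1  0  0  |  -1 ]
  [ 0  1  0  |  -6 ]
  [ 0  0  1  |  -6 ]
Reading off the last column: u = -1, v = -6, w = -6.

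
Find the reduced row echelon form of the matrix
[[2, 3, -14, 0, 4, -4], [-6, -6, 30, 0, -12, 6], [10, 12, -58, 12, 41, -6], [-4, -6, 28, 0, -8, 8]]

Multiply R1 by 1/2.
  [  1  3/2   -7   0    2  -2 ]
  [ -6   -6   30   0  -12   6 ]
  [ 10   12  -58  12   41  -6 ]
  [ -4   -6   28   0   -8   8 ]
Add 6 times R1 to R2.
  [  1  3/2   -7   0   2  -2 ]
  [  0    3  -12   0   0  -6 ]
  [ 10   12  -58  12  41  -6 ]
  [ -4   -6   28   0  -8   8 ]
Subtract 10 times R1 from R3.
  [  1  3/2   -7   0   2  -2 ]
  [  0    3  -12   0   0  -6 ]
  [  0   -3   12  12  21  14 ]
  [ -4   -6   28   0  -8   8 ]
Add 4 times R1 to R4.
  [ 1  3/2   -7   0   2  -2 ]
  [ 0    3  -12   0   0  -6 ]
  [ 0   -3   12  12  21  14 ]
  [ 0    0    0   0   0   0 ]
Multiply R2 by 1/3.
  [ 1  3/2  -7   0   2  -2 ]
  [ 0    1  -4   0   0  -2 ]
  [ 0   -3  12  12  21  14 ]
  [ 0    0   0   0   0   0 ]
Add 3 times R2 to R3.
  [ 1  3/2  -7   0   2  -2 ]
  [ 0    1  -4   0   0  -2 ]
  [ 0    0   0  12  21   8 ]
  [ 0    0   0   0   0   0 ]
Multiply R3 by 1/12.
  [ 1  3/2  -7  0    2   -2 ]
  [ 0    1  -4  0    0   -2 ]
  [ 0    0   0  1  7/4  2/3 ]
  [ 0    0   0  0    0    0 ]
Subtract 3/2 times R2 from R1.
  [ 1  0  -1  0    2    1 ]
  [ 0  1  -4  0    0   -2 ]
  [ 0  0   0  1  7/4  2/3 ]
  [ 0  0   0  0    0    0 ]

[[1, 0, -1, 0, 2, 1], [0, 1, -4, 0, 0, -2], [0, 0, 0, 1, 7/4, 2/3], [0, 0, 0, 0, 0, 0]]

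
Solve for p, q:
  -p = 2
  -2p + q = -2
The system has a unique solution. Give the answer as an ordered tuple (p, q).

Form the augmented matrix and row-reduce:
  [ -1  0  |   2 ]
  [ -2  1  |  -2 ]
Multiply R1 by -1.
  [  1  0  |  -2 ]
  [ -2  1  |  -2 ]
Add 2 times R1 to R2.
  [ 1  0  |  -2 ]
  [ 0  1  |  -6 ]
Reading off the last column: p = -2, q = -6.

(-2, -6)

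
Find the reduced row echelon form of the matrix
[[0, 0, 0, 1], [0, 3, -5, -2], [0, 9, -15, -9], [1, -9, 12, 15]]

[[1, 0, -3, 0], [0, 1, -5/3, 0], [0, 0, 0, 1], [0, 0, 0, 0]]

R1 ↔ R4
R2 := 1/3·R2
R3 := R3 − 9·R2
R3 := -1/3·R3
R4 := R4 − R3
R2 := R2 + 2/3·R3
R1 := R1 − 15·R3
R1 := R1 + 9·R2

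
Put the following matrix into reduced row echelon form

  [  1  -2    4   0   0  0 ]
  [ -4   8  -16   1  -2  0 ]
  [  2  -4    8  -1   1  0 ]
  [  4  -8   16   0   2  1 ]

[[1, -2, 4, 0, 0, 0], [0, 0, 0, 1, 0, 0], [0, 0, 0, 0, 1, 0], [0, 0, 0, 0, 0, 1]]

Add 4 times r1 to r2.
  [ 1  -2   4   0   0  0 ]
  [ 0   0   0   1  -2  0 ]
  [ 2  -4   8  -1   1  0 ]
  [ 4  -8  16   0   2  1 ]
Subtract 2 times r1 from r3.
  [ 1  -2   4   0   0  0 ]
  [ 0   0   0   1  -2  0 ]
  [ 0   0   0  -1   1  0 ]
  [ 4  -8  16   0   2  1 ]
Subtract 4 times r1 from r4.
  [ 1  -2  4   0   0  0 ]
  [ 0   0  0   1  -2  0 ]
  [ 0   0  0  -1   1  0 ]
  [ 0   0  0   0   2  1 ]
Add r2 to r3.
  [ 1  -2  4  0   0  0 ]
  [ 0   0  0  1  -2  0 ]
  [ 0   0  0  0  -1  0 ]
  [ 0   0  0  0   2  1 ]
Multiply r3 by -1.
  [ 1  -2  4  0   0  0 ]
  [ 0   0  0  1  -2  0 ]
  [ 0   0  0  0   1  0 ]
  [ 0   0  0  0   2  1 ]
Subtract 2 times r3 from r4.
  [ 1  -2  4  0   0  0 ]
  [ 0   0  0  1  -2  0 ]
  [ 0   0  0  0   1  0 ]
  [ 0   0  0  0   0  1 ]
Add 2 times r3 to r2.
  [ 1  -2  4  0  0  0 ]
  [ 0   0  0  1  0  0 ]
  [ 0   0  0  0  1  0 ]
  [ 0   0  0  0  0  1 ]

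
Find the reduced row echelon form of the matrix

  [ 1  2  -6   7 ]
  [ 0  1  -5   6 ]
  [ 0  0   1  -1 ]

[[1, 0, 0, -1], [0, 1, 0, 1], [0, 0, 1, -1]]

R2 := R2 + 5·R3
  [ 1  2  -6   7 ]
  [ 0  1   0   1 ]
  [ 0  0   1  -1 ]
R1 := R1 + 6·R3
  [ 1  2  0   1 ]
  [ 0  1  0   1 ]
  [ 0  0  1  -1 ]
R1 := R1 − 2·R2
  [ 1  0  0  -1 ]
  [ 0  1  0   1 ]
  [ 0  0  1  -1 ]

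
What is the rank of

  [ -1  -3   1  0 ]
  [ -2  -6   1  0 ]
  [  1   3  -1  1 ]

R1 ← -1·R1
  [  1   3  -1  0 ]
  [ -2  -6   1  0 ]
  [  1   3  -1  1 ]
R2 ← R2 + 2·R1
  [ 1  3  -1  0 ]
  [ 0  0  -1  0 ]
  [ 1  3  -1  1 ]
R3 ← R3 − R1
  [ 1  3  -1  0 ]
  [ 0  0  -1  0 ]
  [ 0  0   0  1 ]
R2 ← -1·R2
  [ 1  3  -1  0 ]
  [ 0  0   1  0 ]
  [ 0  0   0  1 ]
R1 ← R1 + R2
  [ 1  3  0  0 ]
  [ 0  0  1  0 ]
  [ 0  0  0  1 ]
The reduced form has 3 nonzero rows.

rank = 3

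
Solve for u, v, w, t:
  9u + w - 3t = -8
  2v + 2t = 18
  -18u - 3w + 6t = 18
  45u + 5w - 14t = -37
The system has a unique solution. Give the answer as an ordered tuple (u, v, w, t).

(1/3, 6, -2, 3)

Form the augmented matrix and row-reduce:
  [   9  0   1   -3  |   -8 ]
  [   0  2   0    2  |   18 ]
  [ -18  0  -3    6  |   18 ]
  [  45  0   5  -14  |  -37 ]
ρ1 := 1/9·ρ1
  [   1  0  1/9  -1/3  |  -8/9 ]
  [   0  2    0     2  |    18 ]
  [ -18  0   -3     6  |    18 ]
  [  45  0    5   -14  |   -37 ]
ρ3 := ρ3 + 18·ρ1
  [  1  0  1/9  -1/3  |  -8/9 ]
  [  0  2    0     2  |    18 ]
  [  0  0   -1     0  |     2 ]
  [ 45  0    5   -14  |   -37 ]
ρ4 := ρ4 − 45·ρ1
  [ 1  0  1/9  -1/3  |  -8/9 ]
  [ 0  2    0     2  |    18 ]
  [ 0  0   -1     0  |     2 ]
  [ 0  0    0     1  |     3 ]
ρ2 := 1/2·ρ2
  [ 1  0  1/9  -1/3  |  -8/9 ]
  [ 0  1    0     1  |     9 ]
  [ 0  0   -1     0  |     2 ]
  [ 0  0    0     1  |     3 ]
ρ3 := -1·ρ3
  [ 1  0  1/9  -1/3  |  -8/9 ]
  [ 0  1    0     1  |     9 ]
  [ 0  0    1     0  |    -2 ]
  [ 0  0    0     1  |     3 ]
ρ2 := ρ2 − ρ4
  [ 1  0  1/9  -1/3  |  -8/9 ]
  [ 0  1    0     0  |     6 ]
  [ 0  0    1     0  |    -2 ]
  [ 0  0    0     1  |     3 ]
ρ1 := ρ1 + 1/3·ρ4
  [ 1  0  1/9  0  |  1/9 ]
  [ 0  1    0  0  |    6 ]
  [ 0  0    1  0  |   -2 ]
  [ 0  0    0  1  |    3 ]
ρ1 := ρ1 − 1/9·ρ3
  [ 1  0  0  0  |  1/3 ]
  [ 0  1  0  0  |    6 ]
  [ 0  0  1  0  |   -2 ]
  [ 0  0  0  1  |    3 ]
Reading off the last column: u = 1/3, v = 6, w = -2, t = 3.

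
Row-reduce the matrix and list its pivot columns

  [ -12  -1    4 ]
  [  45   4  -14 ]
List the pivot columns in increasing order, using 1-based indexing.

ρ1 ← -1/12·ρ1
  [  1  1/12  -1/3 ]
  [ 45     4   -14 ]
ρ2 ← ρ2 − 45·ρ1
  [ 1  1/12  -1/3 ]
  [ 0   1/4     1 ]
ρ2 ← 4·ρ2
  [ 1  1/12  -1/3 ]
  [ 0     1     4 ]
ρ1 ← ρ1 − 1/12·ρ2
  [ 1  0  -2/3 ]
  [ 0  1     4 ]
Pivot columns are the columns containing a leading 1.

1, 2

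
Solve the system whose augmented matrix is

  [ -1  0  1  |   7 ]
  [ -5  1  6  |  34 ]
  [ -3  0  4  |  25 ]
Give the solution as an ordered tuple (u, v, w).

ρ1 := -1·ρ1
  [  1  0  -1  |  -7 ]
  [ -5  1   6  |  34 ]
  [ -3  0   4  |  25 ]
ρ2 := ρ2 + 5·ρ1
  [  1  0  -1  |  -7 ]
  [  0  1   1  |  -1 ]
  [ -3  0   4  |  25 ]
ρ3 := ρ3 + 3·ρ1
  [ 1  0  -1  |  -7 ]
  [ 0  1   1  |  -1 ]
  [ 0  0   1  |   4 ]
ρ2 := ρ2 − ρ3
  [ 1  0  -1  |  -7 ]
  [ 0  1   0  |  -5 ]
  [ 0  0   1  |   4 ]
ρ1 := ρ1 + ρ3
  [ 1  0  0  |  -3 ]
  [ 0  1  0  |  -5 ]
  [ 0  0  1  |   4 ]
Reading off the last column: u = -3, v = -5, w = 4.

(-3, -5, 4)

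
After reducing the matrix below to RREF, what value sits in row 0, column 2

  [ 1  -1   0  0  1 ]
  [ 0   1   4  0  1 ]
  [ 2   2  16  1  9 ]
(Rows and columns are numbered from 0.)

R3 ← R3 − 2·R1
  [ 1  -1   0  0  1 ]
  [ 0   1   4  0  1 ]
  [ 0   4  16  1  7 ]
R3 ← R3 − 4·R2
  [ 1  -1  0  0  1 ]
  [ 0   1  4  0  1 ]
  [ 0   0  0  1  3 ]
R1 ← R1 + R2
  [ 1  0  4  0  2 ]
  [ 0  1  4  0  1 ]
  [ 0  0  0  1  3 ]

4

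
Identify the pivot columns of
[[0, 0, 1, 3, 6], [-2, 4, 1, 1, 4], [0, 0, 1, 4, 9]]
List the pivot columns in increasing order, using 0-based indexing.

0, 2, 3

Swap R1 and R2.
  [ -2  4  1  1  4 ]
  [  0  0  1  3  6 ]
  [  0  0  1  4  9 ]
Multiply R1 by -1/2.
  [ 1  -2  -1/2  -1/2  -2 ]
  [ 0   0     1     3   6 ]
  [ 0   0     1     4   9 ]
Subtract R2 from R3.
  [ 1  -2  -1/2  -1/2  -2 ]
  [ 0   0     1     3   6 ]
  [ 0   0     0     1   3 ]
Subtract 3 times R3 from R2.
  [ 1  -2  -1/2  -1/2  -2 ]
  [ 0   0     1     0  -3 ]
  [ 0   0     0     1   3 ]
Add 1/2 times R3 to R1.
  [ 1  -2  -1/2  0  -1/2 ]
  [ 0   0     1  0    -3 ]
  [ 0   0     0  1     3 ]
Add 1/2 times R2 to R1.
  [ 1  -2  0  0  -2 ]
  [ 0   0  1  0  -3 ]
  [ 0   0  0  1   3 ]
Pivot columns are the columns containing a leading 1.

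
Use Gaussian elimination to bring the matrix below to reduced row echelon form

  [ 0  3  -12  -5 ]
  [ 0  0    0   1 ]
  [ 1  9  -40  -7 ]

R1 <-> R3
  [ 1  9  -40  -7 ]
  [ 0  0    0   1 ]
  [ 0  3  -12  -5 ]
R2 <-> R3
  [ 1  9  -40  -7 ]
  [ 0  3  -12  -5 ]
  [ 0  0    0   1 ]
R2 → 1/3·R2
  [ 1  9  -40    -7 ]
  [ 0  1   -4  -5/3 ]
  [ 0  0    0     1 ]
R2 → R2 + 5/3·R3
  [ 1  9  -40  -7 ]
  [ 0  1   -4   0 ]
  [ 0  0    0   1 ]
R1 → R1 + 7·R3
  [ 1  9  -40  0 ]
  [ 0  1   -4  0 ]
  [ 0  0    0  1 ]
R1 → R1 − 9·R2
  [ 1  0  -4  0 ]
  [ 0  1  -4  0 ]
  [ 0  0   0  1 ]

[[1, 0, -4, 0], [0, 1, -4, 0], [0, 0, 0, 1]]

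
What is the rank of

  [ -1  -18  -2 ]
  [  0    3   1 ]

rank = 2

Multiply R1 by -1.
  [ 1  18  2 ]
  [ 0   3  1 ]
Multiply R2 by 1/3.
  [ 1  18    2 ]
  [ 0   1  1/3 ]
Subtract 18 times R2 from R1.
  [ 1  0   -4 ]
  [ 0  1  1/3 ]
The reduced form has 2 nonzero rows.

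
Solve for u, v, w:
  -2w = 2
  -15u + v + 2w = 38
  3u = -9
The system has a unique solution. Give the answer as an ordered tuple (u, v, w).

Form the augmented matrix and row-reduce:
  [   0  0  -2  |   2 ]
  [ -15  1   2  |  38 ]
  [   3  0   0  |  -9 ]
R1 ↔ R2
  [ -15  1   2  |  38 ]
  [   0  0  -2  |   2 ]
  [   3  0   0  |  -9 ]
R1 ← -1/15·R1
  [ 1  -1/15  -2/15  |  -38/15 ]
  [ 0      0     -2  |       2 ]
  [ 3      0      0  |      -9 ]
R3 ← R3 − 3·R1
  [ 1  -1/15  -2/15  |  -38/15 ]
  [ 0      0     -2  |       2 ]
  [ 0    1/5    2/5  |    -7/5 ]
R2 ↔ R3
  [ 1  -1/15  -2/15  |  -38/15 ]
  [ 0    1/5    2/5  |    -7/5 ]
  [ 0      0     -2  |       2 ]
R2 ← 5·R2
  [ 1  -1/15  -2/15  |  -38/15 ]
  [ 0      1      2  |      -7 ]
  [ 0      0     -2  |       2 ]
R3 ← -1/2·R3
  [ 1  -1/15  -2/15  |  -38/15 ]
  [ 0      1      2  |      -7 ]
  [ 0      0      1  |      -1 ]
R2 ← R2 − 2·R3
  [ 1  -1/15  -2/15  |  -38/15 ]
  [ 0      1      0  |      -5 ]
  [ 0      0      1  |      -1 ]
R1 ← R1 + 2/15·R3
  [ 1  -1/15  0  |  -8/3 ]
  [ 0      1  0  |    -5 ]
  [ 0      0  1  |    -1 ]
R1 ← R1 + 1/15·R2
  [ 1  0  0  |  -3 ]
  [ 0  1  0  |  -5 ]
  [ 0  0  1  |  -1 ]
Reading off the last column: u = -3, v = -5, w = -1.

(-3, -5, -1)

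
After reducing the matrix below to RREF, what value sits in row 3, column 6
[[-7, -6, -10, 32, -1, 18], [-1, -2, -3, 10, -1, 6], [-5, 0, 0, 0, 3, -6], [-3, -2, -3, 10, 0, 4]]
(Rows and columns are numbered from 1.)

R1 → -1/7·R1
  [  1  6/7  10/7  -32/7  1/7  -18/7 ]
  [ -1   -2    -3     10   -1      6 ]
  [ -5    0     0      0    3     -6 ]
  [ -3   -2    -3     10    0      4 ]
R2 → R2 + R1
  [  1   6/7   10/7  -32/7   1/7  -18/7 ]
  [  0  -8/7  -11/7   38/7  -6/7   24/7 ]
  [ -5     0      0      0     3     -6 ]
  [ -3    -2     -3     10     0      4 ]
R3 → R3 + 5·R1
  [  1   6/7   10/7   -32/7   1/7   -18/7 ]
  [  0  -8/7  -11/7    38/7  -6/7    24/7 ]
  [  0  30/7   50/7  -160/7  26/7  -132/7 ]
  [ -3    -2     -3      10     0       4 ]
R4 → R4 + 3·R1
  [ 1   6/7   10/7   -32/7   1/7   -18/7 ]
  [ 0  -8/7  -11/7    38/7  -6/7    24/7 ]
  [ 0  30/7   50/7  -160/7  26/7  -132/7 ]
  [ 0   4/7    9/7   -26/7   3/7   -26/7 ]
R2 → -7/8·R2
  [ 1   6/7  10/7   -32/7   1/7   -18/7 ]
  [ 0     1  11/8   -19/4   3/4      -3 ]
  [ 0  30/7  50/7  -160/7  26/7  -132/7 ]
  [ 0   4/7   9/7   -26/7   3/7   -26/7 ]
R3 → R3 − 30/7·R2
  [ 1  6/7  10/7  -32/7  1/7  -18/7 ]
  [ 0    1  11/8  -19/4  3/4     -3 ]
  [ 0    0   5/4   -5/2  1/2     -6 ]
  [ 0  4/7   9/7  -26/7  3/7  -26/7 ]
R4 → R4 − 4/7·R2
  [ 1  6/7  10/7  -32/7  1/7  -18/7 ]
  [ 0    1  11/8  -19/4  3/4     -3 ]
  [ 0    0   5/4   -5/2  1/2     -6 ]
  [ 0    0   1/2     -1    0     -2 ]
R3 → 4/5·R3
  [ 1  6/7  10/7  -32/7  1/7  -18/7 ]
  [ 0    1  11/8  -19/4  3/4     -3 ]
  [ 0    0     1     -2  2/5  -24/5 ]
  [ 0    0   1/2     -1    0     -2 ]
R4 → R4 − 1/2·R3
  [ 1  6/7  10/7  -32/7   1/7  -18/7 ]
  [ 0    1  11/8  -19/4   3/4     -3 ]
  [ 0    0     1     -2   2/5  -24/5 ]
  [ 0    0     0      0  -1/5    2/5 ]
R4 → -5·R4
  [ 1  6/7  10/7  -32/7  1/7  -18/7 ]
  [ 0    1  11/8  -19/4  3/4     -3 ]
  [ 0    0     1     -2  2/5  -24/5 ]
  [ 0    0     0      0    1     -2 ]
R3 → R3 − 2/5·R4
  [ 1  6/7  10/7  -32/7  1/7  -18/7 ]
  [ 0    1  11/8  -19/4  3/4     -3 ]
  [ 0    0     1     -2    0     -4 ]
  [ 0    0     0      0    1     -2 ]
R2 → R2 − 3/4·R4
  [ 1  6/7  10/7  -32/7  1/7  -18/7 ]
  [ 0    1  11/8  -19/4    0   -3/2 ]
  [ 0    0     1     -2    0     -4 ]
  [ 0    0     0      0    1     -2 ]
R1 → R1 − 1/7·R4
  [ 1  6/7  10/7  -32/7  0  -16/7 ]
  [ 0    1  11/8  -19/4  0   -3/2 ]
  [ 0    0     1     -2  0     -4 ]
  [ 0    0     0      0  1     -2 ]
R2 → R2 − 11/8·R3
  [ 1  6/7  10/7  -32/7  0  -16/7 ]
  [ 0    1     0     -2  0      4 ]
  [ 0    0     1     -2  0     -4 ]
  [ 0    0     0      0  1     -2 ]
R1 → R1 − 10/7·R3
  [ 1  6/7  0  -12/7  0  24/7 ]
  [ 0    1  0     -2  0     4 ]
  [ 0    0  1     -2  0    -4 ]
  [ 0    0  0      0  1    -2 ]
R1 → R1 − 6/7·R2
  [ 1  0  0   0  0   0 ]
  [ 0  1  0  -2  0   4 ]
  [ 0  0  1  -2  0  -4 ]
  [ 0  0  0   0  1  -2 ]

-4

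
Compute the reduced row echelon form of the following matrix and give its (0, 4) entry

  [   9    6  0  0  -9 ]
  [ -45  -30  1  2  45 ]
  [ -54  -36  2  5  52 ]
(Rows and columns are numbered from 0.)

Multiply ρ1 by 1/9.
  [   1  2/3  0  0  -1 ]
  [ -45  -30  1  2  45 ]
  [ -54  -36  2  5  52 ]
Add 45 times ρ1 to ρ2.
  [   1  2/3  0  0  -1 ]
  [   0    0  1  2   0 ]
  [ -54  -36  2  5  52 ]
Add 54 times ρ1 to ρ3.
  [ 1  2/3  0  0  -1 ]
  [ 0    0  1  2   0 ]
  [ 0    0  2  5  -2 ]
Subtract 2 times ρ2 from ρ3.
  [ 1  2/3  0  0  -1 ]
  [ 0    0  1  2   0 ]
  [ 0    0  0  1  -2 ]
Subtract 2 times ρ3 from ρ2.
  [ 1  2/3  0  0  -1 ]
  [ 0    0  1  0   4 ]
  [ 0    0  0  1  -2 ]

-1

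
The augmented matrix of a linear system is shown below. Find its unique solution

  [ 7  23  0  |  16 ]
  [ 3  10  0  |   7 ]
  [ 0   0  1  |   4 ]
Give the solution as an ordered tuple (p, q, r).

(-1, 1, 4)

Multiply r1 by 1/7.
  [ 1  23/7  0  |  16/7 ]
  [ 3    10  0  |     7 ]
  [ 0     0  1  |     4 ]
Subtract 3 times r1 from r2.
  [ 1  23/7  0  |  16/7 ]
  [ 0   1/7  0  |   1/7 ]
  [ 0     0  1  |     4 ]
Multiply r2 by 7.
  [ 1  23/7  0  |  16/7 ]
  [ 0     1  0  |     1 ]
  [ 0     0  1  |     4 ]
Subtract 23/7 times r2 from r1.
  [ 1  0  0  |  -1 ]
  [ 0  1  0  |   1 ]
  [ 0  0  1  |   4 ]
Reading off the last column: p = -1, q = 1, r = 4.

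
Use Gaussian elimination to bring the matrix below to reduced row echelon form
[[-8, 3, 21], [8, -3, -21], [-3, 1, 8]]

r1 ← -1/8·r1
  [  1  -3/8  -21/8 ]
  [  8    -3    -21 ]
  [ -3     1      8 ]
r2 ← r2 − 8·r1
  [  1  -3/8  -21/8 ]
  [  0     0      0 ]
  [ -3     1      8 ]
r3 ← r3 + 3·r1
  [ 1  -3/8  -21/8 ]
  [ 0     0      0 ]
  [ 0  -1/8    1/8 ]
r2 ↔ r3
  [ 1  -3/8  -21/8 ]
  [ 0  -1/8    1/8 ]
  [ 0     0      0 ]
r2 ← -8·r2
  [ 1  -3/8  -21/8 ]
  [ 0     1     -1 ]
  [ 0     0      0 ]
r1 ← r1 + 3/8·r2
  [ 1  0  -3 ]
  [ 0  1  -1 ]
  [ 0  0   0 ]

[[1, 0, -3], [0, 1, -1], [0, 0, 0]]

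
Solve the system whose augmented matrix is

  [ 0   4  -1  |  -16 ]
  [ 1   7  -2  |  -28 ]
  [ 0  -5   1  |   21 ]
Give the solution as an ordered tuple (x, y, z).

(-1, -5, -4)

Swap ρ1 and ρ2.
  [ 1   7  -2  |  -28 ]
  [ 0   4  -1  |  -16 ]
  [ 0  -5   1  |   21 ]
Multiply ρ2 by 1/4.
  [ 1   7    -2  |  -28 ]
  [ 0   1  -1/4  |   -4 ]
  [ 0  -5     1  |   21 ]
Add 5 times ρ2 to ρ3.
  [ 1  7    -2  |  -28 ]
  [ 0  1  -1/4  |   -4 ]
  [ 0  0  -1/4  |    1 ]
Multiply ρ3 by -4.
  [ 1  7    -2  |  -28 ]
  [ 0  1  -1/4  |   -4 ]
  [ 0  0     1  |   -4 ]
Add 1/4 times ρ3 to ρ2.
  [ 1  7  -2  |  -28 ]
  [ 0  1   0  |   -5 ]
  [ 0  0   1  |   -4 ]
Add 2 times ρ3 to ρ1.
  [ 1  7  0  |  -36 ]
  [ 0  1  0  |   -5 ]
  [ 0  0  1  |   -4 ]
Subtract 7 times ρ2 from ρ1.
  [ 1  0  0  |  -1 ]
  [ 0  1  0  |  -5 ]
  [ 0  0  1  |  -4 ]
Reading off the last column: x = -1, y = -5, z = -4.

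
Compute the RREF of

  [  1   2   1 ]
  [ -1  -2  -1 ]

ρ2 -> ρ2 + ρ1

[[1, 2, 1], [0, 0, 0]]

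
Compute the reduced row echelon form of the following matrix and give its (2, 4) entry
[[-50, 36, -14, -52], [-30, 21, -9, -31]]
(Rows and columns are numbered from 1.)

-1/3

ρ1 ← -1/50·ρ1
  [   1  -18/25  7/25  26/25 ]
  [ -30      21    -9    -31 ]
ρ2 ← ρ2 + 30·ρ1
  [ 1  -18/25  7/25  26/25 ]
  [ 0    -3/5  -3/5    1/5 ]
ρ2 ← -5/3·ρ2
  [ 1  -18/25  7/25  26/25 ]
  [ 0       1     1   -1/3 ]
ρ1 ← ρ1 + 18/25·ρ2
  [ 1  0  1   4/5 ]
  [ 0  1  1  -1/3 ]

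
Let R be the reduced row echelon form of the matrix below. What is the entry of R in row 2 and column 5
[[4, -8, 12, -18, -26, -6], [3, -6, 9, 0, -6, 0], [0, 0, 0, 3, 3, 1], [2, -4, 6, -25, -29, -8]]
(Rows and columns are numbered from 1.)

R1 -> 1/4·R1
  [ 1  -2  3  -9/2  -13/2  -3/2 ]
  [ 3  -6  9     0     -6     0 ]
  [ 0   0  0     3      3     1 ]
  [ 2  -4  6   -25    -29    -8 ]
R2 -> R2 − 3·R1
  [ 1  -2  3  -9/2  -13/2  -3/2 ]
  [ 0   0  0  27/2   27/2   9/2 ]
  [ 0   0  0     3      3     1 ]
  [ 2  -4  6   -25    -29    -8 ]
R4 -> R4 − 2·R1
  [ 1  -2  3  -9/2  -13/2  -3/2 ]
  [ 0   0  0  27/2   27/2   9/2 ]
  [ 0   0  0     3      3     1 ]
  [ 0   0  0   -16    -16    -5 ]
R2 -> 2/27·R2
  [ 1  -2  3  -9/2  -13/2  -3/2 ]
  [ 0   0  0     1      1   1/3 ]
  [ 0   0  0     3      3     1 ]
  [ 0   0  0   -16    -16    -5 ]
R3 -> R3 − 3·R2
  [ 1  -2  3  -9/2  -13/2  -3/2 ]
  [ 0   0  0     1      1   1/3 ]
  [ 0   0  0     0      0     0 ]
  [ 0   0  0   -16    -16    -5 ]
R4 -> R4 + 16·R2
  [ 1  -2  3  -9/2  -13/2  -3/2 ]
  [ 0   0  0     1      1   1/3 ]
  [ 0   0  0     0      0     0 ]
  [ 0   0  0     0      0   1/3 ]
R3 <-> R4
  [ 1  -2  3  -9/2  -13/2  -3/2 ]
  [ 0   0  0     1      1   1/3 ]
  [ 0   0  0     0      0   1/3 ]
  [ 0   0  0     0      0     0 ]
R3 -> 3·R3
  [ 1  -2  3  -9/2  -13/2  -3/2 ]
  [ 0   0  0     1      1   1/3 ]
  [ 0   0  0     0      0     1 ]
  [ 0   0  0     0      0     0 ]
R2 -> R2 − 1/3·R3
  [ 1  -2  3  -9/2  -13/2  -3/2 ]
  [ 0   0  0     1      1     0 ]
  [ 0   0  0     0      0     1 ]
  [ 0   0  0     0      0     0 ]
R1 -> R1 + 3/2·R3
  [ 1  -2  3  -9/2  -13/2  0 ]
  [ 0   0  0     1      1  0 ]
  [ 0   0  0     0      0  1 ]
  [ 0   0  0     0      0  0 ]
R1 -> R1 + 9/2·R2
  [ 1  -2  3  0  -2  0 ]
  [ 0   0  0  1   1  0 ]
  [ 0   0  0  0   0  1 ]
  [ 0   0  0  0   0  0 ]

1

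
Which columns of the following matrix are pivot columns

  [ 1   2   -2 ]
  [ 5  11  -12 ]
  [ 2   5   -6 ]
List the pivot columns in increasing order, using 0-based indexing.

0, 1

R2 -> R2 − 5·R1
R3 -> R3 − 2·R1
R3 -> R3 − R2
R1 -> R1 − 2·R2
Pivot columns are the columns containing a leading 1.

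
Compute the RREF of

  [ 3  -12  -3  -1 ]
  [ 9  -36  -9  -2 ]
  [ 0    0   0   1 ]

r1 -> 1/3·r1
  [ 1   -4  -1  -1/3 ]
  [ 9  -36  -9    -2 ]
  [ 0    0   0     1 ]
r2 -> r2 − 9·r1
  [ 1  -4  -1  -1/3 ]
  [ 0   0   0     1 ]
  [ 0   0   0     1 ]
r3 -> r3 − r2
  [ 1  -4  -1  -1/3 ]
  [ 0   0   0     1 ]
  [ 0   0   0     0 ]
r1 -> r1 + 1/3·r2
  [ 1  -4  -1  0 ]
  [ 0   0   0  1 ]
  [ 0   0   0  0 ]

[[1, -4, -1, 0], [0, 0, 0, 1], [0, 0, 0, 0]]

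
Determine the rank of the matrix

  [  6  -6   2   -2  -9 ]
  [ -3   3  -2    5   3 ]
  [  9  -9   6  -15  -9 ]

ρ1 → 1/6·ρ1
  [  1  -1  1/3  -1/3  -3/2 ]
  [ -3   3   -2     5     3 ]
  [  9  -9    6   -15    -9 ]
ρ2 → ρ2 + 3·ρ1
  [ 1  -1  1/3  -1/3  -3/2 ]
  [ 0   0   -1     4  -3/2 ]
  [ 9  -9    6   -15    -9 ]
ρ3 → ρ3 − 9·ρ1
  [ 1  -1  1/3  -1/3  -3/2 ]
  [ 0   0   -1     4  -3/2 ]
  [ 0   0    3   -12   9/2 ]
ρ2 → -1·ρ2
  [ 1  -1  1/3  -1/3  -3/2 ]
  [ 0   0    1    -4   3/2 ]
  [ 0   0    3   -12   9/2 ]
ρ3 → ρ3 − 3·ρ2
  [ 1  -1  1/3  -1/3  -3/2 ]
  [ 0   0    1    -4   3/2 ]
  [ 0   0    0     0     0 ]
ρ1 → ρ1 − 1/3·ρ2
  [ 1  -1  0   1   -2 ]
  [ 0   0  1  -4  3/2 ]
  [ 0   0  0   0    0 ]
The reduced form has 2 nonzero rows.

rank = 2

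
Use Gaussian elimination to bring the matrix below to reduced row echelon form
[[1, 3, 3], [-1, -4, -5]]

[[1, 0, -3], [0, 1, 2]]

R2 -> R2 + R1
  [ 1   3   3 ]
  [ 0  -1  -2 ]
R2 -> -1·R2
  [ 1  3  3 ]
  [ 0  1  2 ]
R1 -> R1 − 3·R2
  [ 1  0  -3 ]
  [ 0  1   2 ]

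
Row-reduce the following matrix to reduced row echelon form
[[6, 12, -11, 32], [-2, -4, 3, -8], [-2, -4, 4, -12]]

[[1, 2, 0, -2], [0, 0, 1, -4], [0, 0, 0, 0]]

ρ1 ← 1/6·ρ1
  [  1   2  -11/6  16/3 ]
  [ -2  -4      3    -8 ]
  [ -2  -4      4   -12 ]
ρ2 ← ρ2 + 2·ρ1
  [  1   2  -11/6  16/3 ]
  [  0   0   -2/3   8/3 ]
  [ -2  -4      4   -12 ]
ρ3 ← ρ3 + 2·ρ1
  [ 1  2  -11/6  16/3 ]
  [ 0  0   -2/3   8/3 ]
  [ 0  0    1/3  -4/3 ]
ρ2 ← -3/2·ρ2
  [ 1  2  -11/6  16/3 ]
  [ 0  0      1    -4 ]
  [ 0  0    1/3  -4/3 ]
ρ3 ← ρ3 − 1/3·ρ2
  [ 1  2  -11/6  16/3 ]
  [ 0  0      1    -4 ]
  [ 0  0      0     0 ]
ρ1 ← ρ1 + 11/6·ρ2
  [ 1  2  0  -2 ]
  [ 0  0  1  -4 ]
  [ 0  0  0   0 ]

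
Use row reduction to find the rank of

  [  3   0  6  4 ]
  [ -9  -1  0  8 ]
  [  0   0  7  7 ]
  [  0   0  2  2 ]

Multiply ρ1 by 1/3.
  [  1   0  2  4/3 ]
  [ -9  -1  0    8 ]
  [  0   0  7    7 ]
  [  0   0  2    2 ]
Add 9 times ρ1 to ρ2.
  [ 1   0   2  4/3 ]
  [ 0  -1  18   20 ]
  [ 0   0   7    7 ]
  [ 0   0   2    2 ]
Multiply ρ2 by -1.
  [ 1  0    2  4/3 ]
  [ 0  1  -18  -20 ]
  [ 0  0    7    7 ]
  [ 0  0    2    2 ]
Multiply ρ3 by 1/7.
  [ 1  0    2  4/3 ]
  [ 0  1  -18  -20 ]
  [ 0  0    1    1 ]
  [ 0  0    2    2 ]
Subtract 2 times ρ3 from ρ4.
  [ 1  0    2  4/3 ]
  [ 0  1  -18  -20 ]
  [ 0  0    1    1 ]
  [ 0  0    0    0 ]
Add 18 times ρ3 to ρ2.
  [ 1  0  2  4/3 ]
  [ 0  1  0   -2 ]
  [ 0  0  1    1 ]
  [ 0  0  0    0 ]
Subtract 2 times ρ3 from ρ1.
  [ 1  0  0  -2/3 ]
  [ 0  1  0    -2 ]
  [ 0  0  1     1 ]
  [ 0  0  0     0 ]
The reduced form has 3 nonzero rows.

rank = 3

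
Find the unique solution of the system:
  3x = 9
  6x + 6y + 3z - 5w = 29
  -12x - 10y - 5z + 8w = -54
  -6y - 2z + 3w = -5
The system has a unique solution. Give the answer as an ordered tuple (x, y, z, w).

Form the augmented matrix and row-reduce:
  [   3    0   0   0  |    9 ]
  [   6    6   3  -5  |   29 ]
  [ -12  -10  -5   8  |  -54 ]
  [   0   -6  -2   3  |   -5 ]
R1 -> 1/3·R1
  [   1    0   0   0  |    3 ]
  [   6    6   3  -5  |   29 ]
  [ -12  -10  -5   8  |  -54 ]
  [   0   -6  -2   3  |   -5 ]
R2 -> R2 − 6·R1
  [   1    0   0   0  |    3 ]
  [   0    6   3  -5  |   11 ]
  [ -12  -10  -5   8  |  -54 ]
  [   0   -6  -2   3  |   -5 ]
R3 -> R3 + 12·R1
  [ 1    0   0   0  |    3 ]
  [ 0    6   3  -5  |   11 ]
  [ 0  -10  -5   8  |  -18 ]
  [ 0   -6  -2   3  |   -5 ]
R2 -> 1/6·R2
  [ 1    0    0     0  |     3 ]
  [ 0    1  1/2  -5/6  |  11/6 ]
  [ 0  -10   -5     8  |   -18 ]
  [ 0   -6   -2     3  |    -5 ]
R3 -> R3 + 10·R2
  [ 1   0    0     0  |     3 ]
  [ 0   1  1/2  -5/6  |  11/6 ]
  [ 0   0    0  -1/3  |   1/3 ]
  [ 0  -6   -2     3  |    -5 ]
R4 -> R4 + 6·R2
  [ 1  0    0     0  |     3 ]
  [ 0  1  1/2  -5/6  |  11/6 ]
  [ 0  0    0  -1/3  |   1/3 ]
  [ 0  0    1    -2  |     6 ]
R3 ↔ R4
  [ 1  0    0     0  |     3 ]
  [ 0  1  1/2  -5/6  |  11/6 ]
  [ 0  0    1    -2  |     6 ]
  [ 0  0    0  -1/3  |   1/3 ]
R4 -> -3·R4
  [ 1  0    0     0  |     3 ]
  [ 0  1  1/2  -5/6  |  11/6 ]
  [ 0  0    1    -2  |     6 ]
  [ 0  0    0     1  |    -1 ]
R3 -> R3 + 2·R4
  [ 1  0    0     0  |     3 ]
  [ 0  1  1/2  -5/6  |  11/6 ]
  [ 0  0    1     0  |     4 ]
  [ 0  0    0     1  |    -1 ]
R2 -> R2 + 5/6·R4
  [ 1  0    0  0  |   3 ]
  [ 0  1  1/2  0  |   1 ]
  [ 0  0    1  0  |   4 ]
  [ 0  0    0  1  |  -1 ]
R2 -> R2 − 1/2·R3
  [ 1  0  0  0  |   3 ]
  [ 0  1  0  0  |  -1 ]
  [ 0  0  1  0  |   4 ]
  [ 0  0  0  1  |  -1 ]
Reading off the last column: x = 3, y = -1, z = 4, w = -1.

(3, -1, 4, -1)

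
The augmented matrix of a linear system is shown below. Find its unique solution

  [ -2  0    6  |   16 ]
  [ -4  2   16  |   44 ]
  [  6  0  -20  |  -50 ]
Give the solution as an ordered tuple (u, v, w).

(-5, 4, 1)

r1 ← -1/2·r1
  [  1  0   -3  |   -8 ]
  [ -4  2   16  |   44 ]
  [  6  0  -20  |  -50 ]
r2 ← r2 + 4·r1
  [ 1  0   -3  |   -8 ]
  [ 0  2    4  |   12 ]
  [ 6  0  -20  |  -50 ]
r3 ← r3 − 6·r1
  [ 1  0  -3  |  -8 ]
  [ 0  2   4  |  12 ]
  [ 0  0  -2  |  -2 ]
r2 ← 1/2·r2
  [ 1  0  -3  |  -8 ]
  [ 0  1   2  |   6 ]
  [ 0  0  -2  |  -2 ]
r3 ← -1/2·r3
  [ 1  0  -3  |  -8 ]
  [ 0  1   2  |   6 ]
  [ 0  0   1  |   1 ]
r2 ← r2 − 2·r3
  [ 1  0  -3  |  -8 ]
  [ 0  1   0  |   4 ]
  [ 0  0   1  |   1 ]
r1 ← r1 + 3·r3
  [ 1  0  0  |  -5 ]
  [ 0  1  0  |   4 ]
  [ 0  0  1  |   1 ]
Reading off the last column: u = -5, v = 4, w = 1.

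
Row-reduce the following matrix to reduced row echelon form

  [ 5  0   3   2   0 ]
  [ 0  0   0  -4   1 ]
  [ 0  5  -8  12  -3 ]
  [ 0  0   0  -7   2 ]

[[1, 0, 3/5, 0, 0], [0, 1, -8/5, 0, 0], [0, 0, 0, 1, 0], [0, 0, 0, 0, 1]]

R1 → 1/5·R1
  [ 1  0  3/5  2/5   0 ]
  [ 0  0    0   -4   1 ]
  [ 0  5   -8   12  -3 ]
  [ 0  0    0   -7   2 ]
R2 <=> R3
  [ 1  0  3/5  2/5   0 ]
  [ 0  5   -8   12  -3 ]
  [ 0  0    0   -4   1 ]
  [ 0  0    0   -7   2 ]
R2 → 1/5·R2
  [ 1  0   3/5   2/5     0 ]
  [ 0  1  -8/5  12/5  -3/5 ]
  [ 0  0     0    -4     1 ]
  [ 0  0     0    -7     2 ]
R3 → -1/4·R3
  [ 1  0   3/5   2/5     0 ]
  [ 0  1  -8/5  12/5  -3/5 ]
  [ 0  0     0     1  -1/4 ]
  [ 0  0     0    -7     2 ]
R4 → R4 + 7·R3
  [ 1  0   3/5   2/5     0 ]
  [ 0  1  -8/5  12/5  -3/5 ]
  [ 0  0     0     1  -1/4 ]
  [ 0  0     0     0   1/4 ]
R4 → 4·R4
  [ 1  0   3/5   2/5     0 ]
  [ 0  1  -8/5  12/5  -3/5 ]
  [ 0  0     0     1  -1/4 ]
  [ 0  0     0     0     1 ]
R3 → R3 + 1/4·R4
  [ 1  0   3/5   2/5     0 ]
  [ 0  1  -8/5  12/5  -3/5 ]
  [ 0  0     0     1     0 ]
  [ 0  0     0     0     1 ]
R2 → R2 + 3/5·R4
  [ 1  0   3/5   2/5  0 ]
  [ 0  1  -8/5  12/5  0 ]
  [ 0  0     0     1  0 ]
  [ 0  0     0     0  1 ]
R2 → R2 − 12/5·R3
  [ 1  0   3/5  2/5  0 ]
  [ 0  1  -8/5    0  0 ]
  [ 0  0     0    1  0 ]
  [ 0  0     0    0  1 ]
R1 → R1 − 2/5·R3
  [ 1  0   3/5  0  0 ]
  [ 0  1  -8/5  0  0 ]
  [ 0  0     0  1  0 ]
  [ 0  0     0  0  1 ]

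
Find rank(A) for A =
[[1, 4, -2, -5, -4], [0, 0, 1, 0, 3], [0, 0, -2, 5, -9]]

R3 → R3 + 2·R2
  [ 1  4  -2  -5  -4 ]
  [ 0  0   1   0   3 ]
  [ 0  0   0   5  -3 ]
R3 → 1/5·R3
  [ 1  4  -2  -5    -4 ]
  [ 0  0   1   0     3 ]
  [ 0  0   0   1  -3/5 ]
R1 → R1 + 5·R3
  [ 1  4  -2  0    -7 ]
  [ 0  0   1  0     3 ]
  [ 0  0   0  1  -3/5 ]
R1 → R1 + 2·R2
  [ 1  4  0  0    -1 ]
  [ 0  0  1  0     3 ]
  [ 0  0  0  1  -3/5 ]
The reduced form has 3 nonzero rows.

rank = 3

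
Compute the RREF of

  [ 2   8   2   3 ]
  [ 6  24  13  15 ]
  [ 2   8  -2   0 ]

[[1, 4, 0, 0], [0, 0, 1, 0], [0, 0, 0, 1]]

r1 -> 1/2·r1
  [ 1   4   1  3/2 ]
  [ 6  24  13   15 ]
  [ 2   8  -2    0 ]
r2 -> r2 − 6·r1
  [ 1  4   1  3/2 ]
  [ 0  0   7    6 ]
  [ 2  8  -2    0 ]
r3 -> r3 − 2·r1
  [ 1  4   1  3/2 ]
  [ 0  0   7    6 ]
  [ 0  0  -4   -3 ]
r2 -> 1/7·r2
  [ 1  4   1  3/2 ]
  [ 0  0   1  6/7 ]
  [ 0  0  -4   -3 ]
r3 -> r3 + 4·r2
  [ 1  4  1  3/2 ]
  [ 0  0  1  6/7 ]
  [ 0  0  0  3/7 ]
r3 -> 7/3·r3
  [ 1  4  1  3/2 ]
  [ 0  0  1  6/7 ]
  [ 0  0  0    1 ]
r2 -> r2 − 6/7·r3
  [ 1  4  1  3/2 ]
  [ 0  0  1    0 ]
  [ 0  0  0    1 ]
r1 -> r1 − 3/2·r3
  [ 1  4  1  0 ]
  [ 0  0  1  0 ]
  [ 0  0  0  1 ]
r1 -> r1 − r2
  [ 1  4  0  0 ]
  [ 0  0  1  0 ]
  [ 0  0  0  1 ]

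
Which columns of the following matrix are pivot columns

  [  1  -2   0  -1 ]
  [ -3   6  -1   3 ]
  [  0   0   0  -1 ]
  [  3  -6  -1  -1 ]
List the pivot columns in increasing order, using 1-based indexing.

1, 3, 4

Add 3 times R1 to R2.
Subtract 3 times R1 from R4.
Multiply R2 by -1.
Add R2 to R4.
Multiply R3 by -1.
Subtract 2 times R3 from R4.
Add R3 to R1.
Pivot columns are the columns containing a leading 1.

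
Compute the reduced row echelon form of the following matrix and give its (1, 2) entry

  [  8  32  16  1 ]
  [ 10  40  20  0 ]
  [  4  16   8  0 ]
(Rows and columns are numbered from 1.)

Multiply r1 by 1/8.
  [  1   4   2  1/8 ]
  [ 10  40  20    0 ]
  [  4  16   8    0 ]
Subtract 10 times r1 from r2.
  [ 1   4  2   1/8 ]
  [ 0   0  0  -5/4 ]
  [ 4  16  8     0 ]
Subtract 4 times r1 from r3.
  [ 1  4  2   1/8 ]
  [ 0  0  0  -5/4 ]
  [ 0  0  0  -1/2 ]
Multiply r2 by -4/5.
  [ 1  4  2   1/8 ]
  [ 0  0  0     1 ]
  [ 0  0  0  -1/2 ]
Add 1/2 times r2 to r3.
  [ 1  4  2  1/8 ]
  [ 0  0  0    1 ]
  [ 0  0  0    0 ]
Subtract 1/8 times r2 from r1.
  [ 1  4  2  0 ]
  [ 0  0  0  1 ]
  [ 0  0  0  0 ]

4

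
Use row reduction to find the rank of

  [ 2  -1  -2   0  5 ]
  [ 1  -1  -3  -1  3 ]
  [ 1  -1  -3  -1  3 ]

Multiply ρ1 by 1/2.
  [ 1  -1/2  -1   0  5/2 ]
  [ 1    -1  -3  -1    3 ]
  [ 1    -1  -3  -1    3 ]
Subtract ρ1 from ρ2.
  [ 1  -1/2  -1   0  5/2 ]
  [ 0  -1/2  -2  -1  1/2 ]
  [ 1    -1  -3  -1    3 ]
Subtract ρ1 from ρ3.
  [ 1  -1/2  -1   0  5/2 ]
  [ 0  -1/2  -2  -1  1/2 ]
  [ 0  -1/2  -2  -1  1/2 ]
Multiply ρ2 by -2.
  [ 1  -1/2  -1   0  5/2 ]
  [ 0     1   4   2   -1 ]
  [ 0  -1/2  -2  -1  1/2 ]
Add 1/2 times ρ2 to ρ3.
  [ 1  -1/2  -1  0  5/2 ]
  [ 0     1   4  2   -1 ]
  [ 0     0   0  0    0 ]
Add 1/2 times ρ2 to ρ1.
  [ 1  0  1  1   2 ]
  [ 0  1  4  2  -1 ]
  [ 0  0  0  0   0 ]
The reduced form has 2 nonzero rows.

rank = 2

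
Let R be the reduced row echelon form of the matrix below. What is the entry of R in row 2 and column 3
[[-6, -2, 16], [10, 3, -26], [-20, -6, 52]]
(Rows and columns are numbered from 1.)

Multiply R1 by -1/6.
  [   1  1/3  -8/3 ]
  [  10    3   -26 ]
  [ -20   -6    52 ]
Subtract 10 times R1 from R2.
  [   1   1/3  -8/3 ]
  [   0  -1/3   2/3 ]
  [ -20    -6    52 ]
Add 20 times R1 to R3.
  [ 1   1/3  -8/3 ]
  [ 0  -1/3   2/3 ]
  [ 0   2/3  -4/3 ]
Multiply R2 by -3.
  [ 1  1/3  -8/3 ]
  [ 0    1    -2 ]
  [ 0  2/3  -4/3 ]
Subtract 2/3 times R2 from R3.
  [ 1  1/3  -8/3 ]
  [ 0    1    -2 ]
  [ 0    0     0 ]
Subtract 1/3 times R2 from R1.
  [ 1  0  -2 ]
  [ 0  1  -2 ]
  [ 0  0   0 ]

-2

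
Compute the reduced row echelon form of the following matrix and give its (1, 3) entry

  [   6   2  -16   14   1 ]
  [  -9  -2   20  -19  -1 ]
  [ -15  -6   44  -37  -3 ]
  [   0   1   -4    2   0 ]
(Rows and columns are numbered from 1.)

r1 → 1/6·r1
r2 → r2 + 9·r1
r3 → r3 + 15·r1
r3 → r3 + r2
r4 → r4 − r2
r3 ↔ r4
r3 → -2·r3
r2 → r2 − 1/2·r3
r1 → r1 − 1/6·r3
r1 → r1 − 1/3·r2

-4/3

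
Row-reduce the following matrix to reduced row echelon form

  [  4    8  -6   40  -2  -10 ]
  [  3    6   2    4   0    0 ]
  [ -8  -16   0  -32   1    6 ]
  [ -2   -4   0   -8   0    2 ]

[[1, 2, 0, 4, 0, 0], [0, 0, 1, -4, 0, 0], [0, 0, 0, 0, 1, 0], [0, 0, 0, 0, 0, 1]]

ρ1 -> 1/4·ρ1
ρ2 -> ρ2 − 3·ρ1
ρ3 -> ρ3 + 8·ρ1
ρ4 -> ρ4 + 2·ρ1
ρ2 -> 2/13·ρ2
ρ3 -> ρ3 + 12·ρ2
ρ4 -> ρ4 + 3·ρ2
ρ3 -> -13/3·ρ3
ρ4 -> ρ4 + 4/13·ρ3
ρ4 -> 3/2·ρ4
ρ3 -> ρ3 − 2/3·ρ4
ρ2 -> ρ2 − 15/13·ρ4
ρ1 -> ρ1 + 5/2·ρ4
ρ2 -> ρ2 − 3/13·ρ3
ρ1 -> ρ1 + 1/2·ρ3
ρ1 -> ρ1 + 3/2·ρ2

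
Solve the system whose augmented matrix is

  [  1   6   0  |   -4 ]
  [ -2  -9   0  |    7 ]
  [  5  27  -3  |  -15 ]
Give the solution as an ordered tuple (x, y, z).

Add 2 times r1 to r2.
  [ 1   6   0  |   -4 ]
  [ 0   3   0  |   -1 ]
  [ 5  27  -3  |  -15 ]
Subtract 5 times r1 from r3.
  [ 1   6   0  |  -4 ]
  [ 0   3   0  |  -1 ]
  [ 0  -3  -3  |   5 ]
Multiply r2 by 1/3.
  [ 1   6   0  |    -4 ]
  [ 0   1   0  |  -1/3 ]
  [ 0  -3  -3  |     5 ]
Add 3 times r2 to r3.
  [ 1  6   0  |    -4 ]
  [ 0  1   0  |  -1/3 ]
  [ 0  0  -3  |     4 ]
Multiply r3 by -1/3.
  [ 1  6  0  |    -4 ]
  [ 0  1  0  |  -1/3 ]
  [ 0  0  1  |  -4/3 ]
Subtract 6 times r2 from r1.
  [ 1  0  0  |    -2 ]
  [ 0  1  0  |  -1/3 ]
  [ 0  0  1  |  -4/3 ]
Reading off the last column: x = -2, y = -1/3, z = -4/3.

(-2, -1/3, -4/3)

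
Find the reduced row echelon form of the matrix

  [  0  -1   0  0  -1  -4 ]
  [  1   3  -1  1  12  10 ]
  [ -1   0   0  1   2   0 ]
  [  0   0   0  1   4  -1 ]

ρ1 <=> ρ2
ρ3 -> ρ3 + ρ1
ρ2 -> -1·ρ2
ρ3 -> ρ3 − 3·ρ2
ρ3 -> -1·ρ3
ρ3 -> ρ3 + 2·ρ4
ρ1 -> ρ1 − ρ4
ρ1 -> ρ1 + ρ3
ρ1 -> ρ1 − 3·ρ2

[[1, 0, 0, 0, 2, -1], [0, 1, 0, 0, 1, 4], [0, 0, 1, 0, -3, 0], [0, 0, 0, 1, 4, -1]]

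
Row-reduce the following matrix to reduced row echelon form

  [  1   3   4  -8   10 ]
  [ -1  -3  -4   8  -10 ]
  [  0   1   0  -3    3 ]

Add r1 to r2.
  [ 1  3  4  -8  10 ]
  [ 0  0  0   0   0 ]
  [ 0  1  0  -3   3 ]
Swap r2 and r3.
  [ 1  3  4  -8  10 ]
  [ 0  1  0  -3   3 ]
  [ 0  0  0   0   0 ]
Subtract 3 times r2 from r1.
  [ 1  0  4   1  1 ]
  [ 0  1  0  -3  3 ]
  [ 0  0  0   0  0 ]

[[1, 0, 4, 1, 1], [0, 1, 0, -3, 3], [0, 0, 0, 0, 0]]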